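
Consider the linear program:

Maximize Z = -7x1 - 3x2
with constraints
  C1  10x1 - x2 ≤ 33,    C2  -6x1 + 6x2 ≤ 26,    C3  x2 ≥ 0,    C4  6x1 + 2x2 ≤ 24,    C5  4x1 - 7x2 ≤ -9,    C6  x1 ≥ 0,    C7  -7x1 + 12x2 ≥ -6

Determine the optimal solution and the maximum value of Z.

Feasible corners and Z = -7x1 - 3x2:
  (23/12, 25/4) → Z = -193/6
  (0, 13/3) → Z = -13
  (3, 3) → Z = -30
  (0, 9/7) → Z = -27/7

x1 = 0, x2 = 9/7, maximum Z = -27/7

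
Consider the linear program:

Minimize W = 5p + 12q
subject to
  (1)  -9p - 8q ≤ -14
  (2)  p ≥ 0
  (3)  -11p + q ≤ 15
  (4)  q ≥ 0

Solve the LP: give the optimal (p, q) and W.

Vertices and W = 5p + 12q:
  (0, 7/4) → W = 21
  (14/9, 0) → W = 70/9
  (0, 15) → W = 180
The feasible region is unbounded (it extends along (1, 11), (1, 0)), but W strictly increases along every unbounded feasible direction, so there is no improving ray and the minimum is attained at a vertex.

The binding constraints are -9p - 8q = -14 and q = 0.
Solving simultaneously gives p = 14/9, q = 0.

p = 14/9, q = 0, minimum W = 70/9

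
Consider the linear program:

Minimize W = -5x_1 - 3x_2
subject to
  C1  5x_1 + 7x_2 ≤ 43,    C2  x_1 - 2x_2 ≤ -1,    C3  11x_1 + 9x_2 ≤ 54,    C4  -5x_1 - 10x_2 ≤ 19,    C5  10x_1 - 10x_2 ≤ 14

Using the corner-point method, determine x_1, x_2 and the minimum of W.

Extreme points and W = -5x_1 - 3x_2:
  (-9/32, 203/32) → W = -141/8
  (99/31, 65/31) → W = -690/31
  (-12/5, -7/10) → W = 141/10
The feasible region is unbounded (it extends along (-7, 5), (-2, 1)), but W strictly increases along every unbounded feasible direction, so there is no improving ray and the minimum is attained at a vertex.

x_1 = 99/31, x_2 = 65/31, minimum W = -690/31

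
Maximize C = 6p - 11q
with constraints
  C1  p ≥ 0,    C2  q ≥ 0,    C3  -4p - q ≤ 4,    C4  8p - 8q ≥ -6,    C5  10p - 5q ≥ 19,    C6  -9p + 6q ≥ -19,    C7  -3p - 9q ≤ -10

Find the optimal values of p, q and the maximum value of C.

p = 7/3, q = 1/3, maximum C = 31/3

Extreme points and C = 6p - 11q:
  (91/20, 53/10) → C = -31
  (47/6, 103/12) → C = -569/12
  (221/105, 43/105) → C = 853/105
  (7/3, 1/3) → C = 31/3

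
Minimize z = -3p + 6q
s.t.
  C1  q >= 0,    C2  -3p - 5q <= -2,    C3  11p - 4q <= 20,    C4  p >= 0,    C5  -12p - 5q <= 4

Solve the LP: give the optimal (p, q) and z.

p = 20/11, q = 0, minimum z = -60/11

Corner points and z = -3p + 6q:
  (2/3, 0) → z = -2
  (20/11, 0) → z = -60/11
  (0, 2/5) → z = 12/5
The feasible region is unbounded (it extends along (0, 1), (4, 11)), but z strictly increases along every unbounded feasible direction, so there is no improving ray and the minimum is attained at a vertex.

The optimum lies where q = 0 and 11p - 4q = 20.
Solving simultaneously gives p = 20/11, q = 0.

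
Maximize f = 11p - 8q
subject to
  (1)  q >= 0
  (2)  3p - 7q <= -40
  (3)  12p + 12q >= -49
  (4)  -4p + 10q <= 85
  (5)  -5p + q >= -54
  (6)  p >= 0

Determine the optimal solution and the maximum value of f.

Corner points and f = 11p - 8q:
  (209/16, 181/16) → f = 851/16
  (0, 40/7) → f = -320/7
  (625/46, 641/46) → f = 1747/46
  (0, 17/2) → f = -68

At the optimal vertex, 3p - 7q = -40 and -5p + q = -54.
Solving simultaneously gives p = 209/16, q = 181/16.

p = 209/16, q = 181/16, maximum f = 851/16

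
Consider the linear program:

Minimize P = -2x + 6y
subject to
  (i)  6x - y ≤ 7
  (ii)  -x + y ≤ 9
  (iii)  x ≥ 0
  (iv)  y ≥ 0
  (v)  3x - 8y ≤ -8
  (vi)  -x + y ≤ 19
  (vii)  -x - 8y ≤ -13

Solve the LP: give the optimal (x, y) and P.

At the optimal vertex, 3x - 8y = -8 and -x - 8y = -13.
Solving simultaneously gives x = 5/4, y = 47/32.

x = 5/4, y = 47/32, minimum P = 101/16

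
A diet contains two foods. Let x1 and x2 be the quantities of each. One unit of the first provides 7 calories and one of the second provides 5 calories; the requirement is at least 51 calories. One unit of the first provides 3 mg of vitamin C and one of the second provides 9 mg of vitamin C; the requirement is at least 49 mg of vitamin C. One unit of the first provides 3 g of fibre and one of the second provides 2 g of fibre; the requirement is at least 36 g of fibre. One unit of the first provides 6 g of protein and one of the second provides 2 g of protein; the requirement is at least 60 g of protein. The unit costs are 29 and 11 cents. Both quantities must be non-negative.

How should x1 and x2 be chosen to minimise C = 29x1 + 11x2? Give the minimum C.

x1 = 8, x2 = 6, minimum C = 298

Corner points and C = 29x1 + 11x2:
  (0, 30) → C = 330
  (49/3, 0) → C = 1421/3
  (226/21, 13/7) → C = 6983/21
  (8, 6) → C = 298
The feasible region is unbounded (it extends along (0, 1), (1, 0)), but C strictly increases along every unbounded feasible direction, so there is no improving ray and the minimum is attained at a vertex.

At the optimal vertex, 3x1 + 2x2 = 36 and 6x1 + 2x2 = 60.
Solving simultaneously gives x1 = 8, x2 = 6.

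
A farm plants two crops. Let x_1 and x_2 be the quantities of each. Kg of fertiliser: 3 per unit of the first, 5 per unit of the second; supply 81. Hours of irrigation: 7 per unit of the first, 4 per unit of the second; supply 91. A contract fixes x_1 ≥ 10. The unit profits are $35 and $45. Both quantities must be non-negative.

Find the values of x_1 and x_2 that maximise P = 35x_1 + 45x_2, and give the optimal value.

Feasible corners and P = 35x_1 + 45x_2:
  (13, 0) → P = 455
  (10, 0) → P = 350
  (10, 21/4) → P = 2345/4

At the optimal vertex, 7x_1 + 4x_2 = 91 and x_1 = 10.
Solving simultaneously gives x_1 = 10, x_2 = 21/4.

x_1 = 10, x_2 = 21/4, maximum P = 2345/4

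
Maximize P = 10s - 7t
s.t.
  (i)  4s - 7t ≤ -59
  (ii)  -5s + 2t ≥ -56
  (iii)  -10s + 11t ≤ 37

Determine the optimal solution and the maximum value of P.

s = 170/9, t = 173/9, maximum P = 163/3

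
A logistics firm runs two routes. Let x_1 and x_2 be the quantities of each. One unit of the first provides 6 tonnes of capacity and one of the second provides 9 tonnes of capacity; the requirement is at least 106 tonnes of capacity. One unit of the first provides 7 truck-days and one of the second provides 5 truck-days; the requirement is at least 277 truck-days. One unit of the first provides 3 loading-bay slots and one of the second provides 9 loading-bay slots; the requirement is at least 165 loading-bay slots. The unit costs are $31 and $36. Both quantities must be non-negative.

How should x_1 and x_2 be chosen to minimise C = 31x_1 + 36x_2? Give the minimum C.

Corner points and C = 31x_1 + 36x_2:
  (0, 277/5) → C = 9972/5
  (55, 0) → C = 1705
  (139/4, 27/4) → C = 5281/4
The feasible region is unbounded (it extends along (0, 1), (1, 0)), but C strictly increases along every unbounded feasible direction, so there is no improving ray and the minimum is attained at a vertex.

At the optimal vertex, 7x_1 + 5x_2 = 277 and 3x_1 + 9x_2 = 165.
Solving simultaneously gives x_1 = 139/4, x_2 = 27/4.

x_1 = 139/4, x_2 = 27/4, minimum C = 5281/4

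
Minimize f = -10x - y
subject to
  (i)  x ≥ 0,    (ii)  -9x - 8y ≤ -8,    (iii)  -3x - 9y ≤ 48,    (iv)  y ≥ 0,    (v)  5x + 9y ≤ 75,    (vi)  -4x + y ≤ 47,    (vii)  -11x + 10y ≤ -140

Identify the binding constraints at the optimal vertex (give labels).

Extreme points and f = -10x - y:
  (15, 0) → f = -150
  (140/11, 0) → f = -1400/11
  (2010/149, 125/149) → f = -20225/149

The minimum is at (15, 0). Substituting into each constraint, equality holds for (iv) and (v); the remaining constraints have slack.

(iv) and (v)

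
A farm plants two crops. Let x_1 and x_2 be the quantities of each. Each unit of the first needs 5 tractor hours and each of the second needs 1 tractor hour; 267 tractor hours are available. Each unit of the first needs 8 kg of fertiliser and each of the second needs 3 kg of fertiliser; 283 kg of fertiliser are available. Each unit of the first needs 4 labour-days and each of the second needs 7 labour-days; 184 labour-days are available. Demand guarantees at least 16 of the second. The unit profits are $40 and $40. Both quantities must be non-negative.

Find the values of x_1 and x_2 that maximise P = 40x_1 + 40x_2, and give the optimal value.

Vertices and P = 40x_1 + 40x_2:
  (0, 184/7) → P = 7360/7
  (0, 16) → P = 640
  (18, 16) → P = 1360

The optimum lies where 4x_1 + 7x_2 = 184 and x_2 = 16.
Solving simultaneously gives x_1 = 18, x_2 = 16.

x_1 = 18, x_2 = 16, maximum P = 1360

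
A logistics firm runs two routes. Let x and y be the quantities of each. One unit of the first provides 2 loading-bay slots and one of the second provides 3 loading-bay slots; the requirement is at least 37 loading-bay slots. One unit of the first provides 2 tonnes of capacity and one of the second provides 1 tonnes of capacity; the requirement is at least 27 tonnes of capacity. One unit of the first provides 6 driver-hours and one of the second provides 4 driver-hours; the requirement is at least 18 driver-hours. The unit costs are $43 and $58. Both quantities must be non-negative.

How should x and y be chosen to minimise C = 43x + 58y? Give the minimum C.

x = 11, y = 5, minimum C = 763

Feasible corners and C = 43x + 58y:
  (0, 27) → C = 1566
  (37/2, 0) → C = 1591/2
  (11, 5) → C = 763
The feasible region is unbounded (it extends along (0, 1), (1, 0)), but C strictly increases along every unbounded feasible direction, so there is no improving ray and the minimum is attained at a vertex.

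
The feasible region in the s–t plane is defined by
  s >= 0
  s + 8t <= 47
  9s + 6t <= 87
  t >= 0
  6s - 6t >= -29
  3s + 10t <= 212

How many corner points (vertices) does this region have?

Of the 15 pairwise boundary intersections, those satisfying every inequality are:
  (0, 0)
  (0, 29/6)
  (69/11, 56/11)
  (25/27, 311/54)
  (29/3, 0)

5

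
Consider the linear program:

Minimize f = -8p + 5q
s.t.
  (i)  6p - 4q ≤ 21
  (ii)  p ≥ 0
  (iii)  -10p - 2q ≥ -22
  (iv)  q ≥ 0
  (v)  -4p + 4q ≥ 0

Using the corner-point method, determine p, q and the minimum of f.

Extreme points and f = -8p + 5q:
  (0, 11) → f = 55
  (0, 0) → f = 0
  (11/6, 11/6) → f = -11/2

The optimum lies where -10p - 2q = -22 and -4p + 4q = 0.
Solving simultaneously gives p = 11/6, q = 11/6.

p = 11/6, q = 11/6, minimum f = -11/2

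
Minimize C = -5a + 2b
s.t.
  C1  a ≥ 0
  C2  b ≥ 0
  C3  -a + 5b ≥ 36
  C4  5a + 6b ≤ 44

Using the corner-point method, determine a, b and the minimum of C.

a = 4/31, b = 224/31, minimum C = 428/31

Extreme points and C = -5a + 2b:
  (0, 36/5) → C = 72/5
  (0, 22/3) → C = 44/3
  (4/31, 224/31) → C = 428/31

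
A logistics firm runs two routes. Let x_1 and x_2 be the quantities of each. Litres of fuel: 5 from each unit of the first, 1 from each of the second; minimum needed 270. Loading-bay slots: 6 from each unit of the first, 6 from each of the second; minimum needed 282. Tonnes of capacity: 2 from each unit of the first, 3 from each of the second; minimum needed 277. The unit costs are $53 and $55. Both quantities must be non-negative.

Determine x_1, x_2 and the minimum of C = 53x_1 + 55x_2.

x_1 = 41, x_2 = 65, minimum C = 5748

Extreme points and C = 53x_1 + 55x_2:
  (0, 270) → C = 14850
  (277/2, 0) → C = 14681/2
  (41, 65) → C = 5748
The feasible region is unbounded (it extends along (0, 1), (1, 0)), but C strictly increases along every unbounded feasible direction, so there is no improving ray and the minimum is attained at a vertex.

At the optimal vertex, 5x_1 + x_2 = 270 and 2x_1 + 3x_2 = 277.
Solving simultaneously gives x_1 = 41, x_2 = 65.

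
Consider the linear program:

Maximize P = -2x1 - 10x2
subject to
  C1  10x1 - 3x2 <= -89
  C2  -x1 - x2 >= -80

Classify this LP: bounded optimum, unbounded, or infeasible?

unbounded

From the feasible point (151/13, 889/13), moving in the direction (-3, -10) keeps every constraint satisfied while P increases without bound.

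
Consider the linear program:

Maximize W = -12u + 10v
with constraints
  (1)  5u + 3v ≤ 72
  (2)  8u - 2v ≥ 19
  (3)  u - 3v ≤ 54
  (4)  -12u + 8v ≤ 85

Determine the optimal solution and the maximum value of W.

Feasible corners and W = -12u + 10v:
  (201/34, 481/34) → W = 1199/17
  (21, -11) → W = -362
  (-51/22, -413/22) → W = -1759/11

The binding constraints are 5u + 3v = 72 and 8u - 2v = 19.
Solving simultaneously gives u = 201/34, v = 481/34.

u = 201/34, v = 481/34, maximum W = 1199/17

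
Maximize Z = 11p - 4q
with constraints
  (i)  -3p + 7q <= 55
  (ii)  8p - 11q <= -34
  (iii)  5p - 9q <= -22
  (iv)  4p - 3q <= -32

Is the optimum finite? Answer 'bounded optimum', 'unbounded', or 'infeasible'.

Corner points and Z = 11p - 4q:
  (-59/19, 124/19) → Z = -1145/19
  (-74/7, -24/7) → Z = -718/7
The feasible region has finitely many vertices and no improving ray; the maximum is -1145/19 at (-59/19, 124/19).

bounded optimum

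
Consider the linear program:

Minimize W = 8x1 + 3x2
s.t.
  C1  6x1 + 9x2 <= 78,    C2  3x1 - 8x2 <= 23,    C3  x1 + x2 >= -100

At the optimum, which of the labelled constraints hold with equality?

Feasible corners and W = 8x1 + 3x2:
  (277/25, 32/25) → W = 2312/25
  (-326, 226) → W = -1930
  (-777/11, -323/11) → W = -7185/11

The minimum is at (-326, 226). Substituting into each constraint, equality holds for C1 and C3; the remaining constraints have slack.

C1 and C3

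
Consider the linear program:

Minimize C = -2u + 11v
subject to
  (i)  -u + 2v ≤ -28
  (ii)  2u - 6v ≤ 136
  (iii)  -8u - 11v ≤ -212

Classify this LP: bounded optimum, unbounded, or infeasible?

bounded optimum

Corner points and C = -2u + 11v:
  (244/9, -4/9) → C = -532/9
  (1384/35, -332/35) → C = -1284/7
The feasible region has finitely many vertices and no improving ray; the minimum is -1284/7 at (1384/35, -332/35).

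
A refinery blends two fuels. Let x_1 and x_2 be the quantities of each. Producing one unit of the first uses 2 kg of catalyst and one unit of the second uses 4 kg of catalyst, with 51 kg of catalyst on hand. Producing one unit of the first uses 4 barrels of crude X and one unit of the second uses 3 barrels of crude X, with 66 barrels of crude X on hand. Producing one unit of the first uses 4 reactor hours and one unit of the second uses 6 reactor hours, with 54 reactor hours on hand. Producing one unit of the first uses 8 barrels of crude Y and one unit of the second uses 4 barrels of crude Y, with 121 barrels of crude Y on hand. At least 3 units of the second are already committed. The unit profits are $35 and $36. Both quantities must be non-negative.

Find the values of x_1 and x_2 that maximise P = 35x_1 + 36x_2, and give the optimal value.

Extreme points and P = 35x_1 + 36x_2:
  (0, 9) → P = 324
  (0, 3) → P = 108
  (9, 3) → P = 423

x_1 = 9, x_2 = 3, maximum P = 423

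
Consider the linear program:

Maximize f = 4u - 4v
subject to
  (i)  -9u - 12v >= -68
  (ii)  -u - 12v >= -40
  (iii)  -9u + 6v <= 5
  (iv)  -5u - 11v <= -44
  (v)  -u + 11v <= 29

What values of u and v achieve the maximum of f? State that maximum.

Corner points and f = 4u - 4v:
  (220/39, 56/39) → f = 656/39
  (400/111, 329/111) → f = 284/111
  (5/2, 63/22) → f = -16/11

u = 220/39, v = 56/39, maximum f = 656/39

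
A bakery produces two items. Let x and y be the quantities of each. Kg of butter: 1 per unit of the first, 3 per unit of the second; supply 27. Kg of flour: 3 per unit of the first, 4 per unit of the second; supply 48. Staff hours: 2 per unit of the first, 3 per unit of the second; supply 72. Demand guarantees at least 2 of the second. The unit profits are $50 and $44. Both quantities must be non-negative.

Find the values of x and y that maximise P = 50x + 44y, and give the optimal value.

x = 40/3, y = 2, maximum P = 2264/3

Corner points and P = 50x + 44y:
  (0, 9) → P = 396
  (0, 2) → P = 88
  (36/5, 33/5) → P = 3252/5
  (40/3, 2) → P = 2264/3

The optimum lies where 3x + 4y = 48 and y = 2.
Solving simultaneously gives x = 40/3, y = 2.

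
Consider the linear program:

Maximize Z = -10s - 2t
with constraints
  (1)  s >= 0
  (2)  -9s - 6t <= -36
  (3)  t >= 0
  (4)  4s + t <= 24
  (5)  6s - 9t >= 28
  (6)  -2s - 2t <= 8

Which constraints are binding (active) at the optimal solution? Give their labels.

(3) and (5)

Corner points and Z = -10s - 2t:
  (6, 0) → Z = -60
  (14/3, 0) → Z = -140/3
  (122/21, 16/21) → Z = -1252/21

The maximum is at (14/3, 0). Substituting into each constraint, equality holds for (3) and (5); the remaining constraints have slack.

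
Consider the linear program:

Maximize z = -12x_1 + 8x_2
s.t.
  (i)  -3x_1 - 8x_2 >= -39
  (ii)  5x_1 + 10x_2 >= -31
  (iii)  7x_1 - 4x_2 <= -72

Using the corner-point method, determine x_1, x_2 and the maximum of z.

x_1 = -319/5, x_2 = 144/5, maximum z = 996

Corner points and z = -12x_1 + 8x_2:
  (-319/5, 144/5) → z = 996
  (-105/17, 489/68) → z = 2238/17
  (-422/45, 143/90) → z = 5636/45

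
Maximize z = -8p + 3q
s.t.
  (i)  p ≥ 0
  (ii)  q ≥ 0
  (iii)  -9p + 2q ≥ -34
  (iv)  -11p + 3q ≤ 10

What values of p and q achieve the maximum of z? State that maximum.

The optimum lies where -9p + 2q = -34 and -11p + 3q = 10.
Solving simultaneously gives p = 122/5, q = 464/5.

p = 122/5, q = 464/5, maximum z = 416/5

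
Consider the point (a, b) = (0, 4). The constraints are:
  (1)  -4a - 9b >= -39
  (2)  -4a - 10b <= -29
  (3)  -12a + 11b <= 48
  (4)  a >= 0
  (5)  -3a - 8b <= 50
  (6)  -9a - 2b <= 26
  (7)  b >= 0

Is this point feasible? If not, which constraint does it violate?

feasible

(1): -36 ≥ -39 ✓
(2): -40 ≤ -29 ✓
(3): 44 ≤ 48 ✓
(4): 0 ≥ 0 ✓
(5): -32 ≤ 50 ✓
(6): -8 ≤ 26 ✓
(7): 4 ≥ 0 ✓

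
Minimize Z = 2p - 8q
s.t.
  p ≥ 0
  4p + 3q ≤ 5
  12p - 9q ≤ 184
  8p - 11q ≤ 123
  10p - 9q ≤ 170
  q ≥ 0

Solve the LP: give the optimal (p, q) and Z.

Corner points and Z = 2p - 8q:
  (0, 5/3) → Z = -40/3
  (0, 0) → Z = 0
  (5/4, 0) → Z = 5/2

The binding constraints are p = 0 and 4p + 3q = 5.
Solving simultaneously gives p = 0, q = 5/3.

p = 0, q = 5/3, minimum Z = -40/3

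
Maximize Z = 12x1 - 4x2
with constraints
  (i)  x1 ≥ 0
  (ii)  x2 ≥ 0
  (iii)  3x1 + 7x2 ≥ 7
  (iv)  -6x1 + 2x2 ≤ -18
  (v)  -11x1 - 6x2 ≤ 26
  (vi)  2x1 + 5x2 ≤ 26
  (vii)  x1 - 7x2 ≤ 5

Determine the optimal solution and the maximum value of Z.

x1 = 207/19, x2 = 16/19, maximum Z = 2420/19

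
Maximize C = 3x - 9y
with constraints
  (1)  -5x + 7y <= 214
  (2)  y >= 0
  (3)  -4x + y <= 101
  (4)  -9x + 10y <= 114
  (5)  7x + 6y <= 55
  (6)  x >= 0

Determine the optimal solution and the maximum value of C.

The binding constraints are y = 0 and 7x + 6y = 55.
Solving simultaneously gives x = 55/7, y = 0.

x = 55/7, y = 0, maximum C = 165/7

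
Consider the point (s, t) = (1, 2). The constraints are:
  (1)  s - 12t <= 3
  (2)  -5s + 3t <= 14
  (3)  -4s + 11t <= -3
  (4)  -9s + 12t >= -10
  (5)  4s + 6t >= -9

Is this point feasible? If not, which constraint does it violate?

not feasible — violates (3)

Constraint (3): -4s + 11t = 18, which is not ≤ -3. All other constraints are satisfied.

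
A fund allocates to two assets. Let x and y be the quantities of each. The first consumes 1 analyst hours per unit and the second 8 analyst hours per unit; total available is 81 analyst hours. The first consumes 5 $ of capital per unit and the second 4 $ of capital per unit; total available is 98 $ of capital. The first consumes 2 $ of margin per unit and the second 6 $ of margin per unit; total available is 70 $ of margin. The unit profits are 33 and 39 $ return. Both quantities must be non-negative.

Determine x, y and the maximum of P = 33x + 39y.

Extreme points and P = 33x + 39y:
  (0, 0) → P = 0
  (0, 81/8) → P = 3159/8
  (98/5, 0) → P = 3234/5
  (37/5, 46/5) → P = 603
  (14, 7) → P = 735

At the optimal vertex, 5x + 4y = 98 and 2x + 6y = 70.
Solving simultaneously gives x = 14, y = 7.

x = 14, y = 7, maximum P = 735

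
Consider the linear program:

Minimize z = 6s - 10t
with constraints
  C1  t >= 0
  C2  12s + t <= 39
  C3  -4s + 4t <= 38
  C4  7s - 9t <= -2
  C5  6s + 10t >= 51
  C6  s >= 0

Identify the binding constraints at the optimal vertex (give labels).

Corner points and z = 6s - 10t:
  (59/26, 153/13) → z = -1353/13
  (113/38, 63/19) → z = -291/19
  (0, 19/2) → z = -95
  (0, 51/10) → z = -51

The minimum is at (59/26, 153/13). Substituting into each constraint, equality holds for C2 and C3; the remaining constraints have slack.

C2 and C3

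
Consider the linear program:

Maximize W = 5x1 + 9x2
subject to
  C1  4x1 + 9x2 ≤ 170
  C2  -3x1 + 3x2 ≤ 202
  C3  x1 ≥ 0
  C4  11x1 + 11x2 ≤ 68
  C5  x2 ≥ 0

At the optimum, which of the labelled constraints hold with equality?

Extreme points and W = 5x1 + 9x2:
  (0, 68/11) → W = 612/11
  (0, 0) → W = 0
  (68/11, 0) → W = 340/11

The maximum is at (0, 68/11). Substituting into each constraint, equality holds for C3 and C4; the remaining constraints have slack.

C3 and C4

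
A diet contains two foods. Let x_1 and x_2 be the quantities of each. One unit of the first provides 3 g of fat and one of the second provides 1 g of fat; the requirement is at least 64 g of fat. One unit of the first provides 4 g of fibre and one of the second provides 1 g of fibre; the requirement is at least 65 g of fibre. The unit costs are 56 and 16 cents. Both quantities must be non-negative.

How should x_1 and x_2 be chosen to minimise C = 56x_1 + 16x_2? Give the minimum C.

Corner points and C = 56x_1 + 16x_2:
  (0, 65) → C = 1040
  (64/3, 0) → C = 3584/3
  (1, 61) → C = 1032
The feasible region is unbounded (it extends along (0, 1), (1, 0)), but C strictly increases along every unbounded feasible direction, so there is no improving ray and the minimum is attained at a vertex.

x_1 = 1, x_2 = 61, minimum C = 1032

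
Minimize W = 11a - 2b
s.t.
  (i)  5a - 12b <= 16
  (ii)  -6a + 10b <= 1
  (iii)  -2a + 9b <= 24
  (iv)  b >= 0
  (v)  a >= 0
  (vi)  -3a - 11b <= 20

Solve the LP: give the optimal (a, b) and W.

The binding constraints are -6a + 10b = 1 and a = 0.
Solving simultaneously gives a = 0, b = 1/10.

a = 0, b = 1/10, minimum W = -1/5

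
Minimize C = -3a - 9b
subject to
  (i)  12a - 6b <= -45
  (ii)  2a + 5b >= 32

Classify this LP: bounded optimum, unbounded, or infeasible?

unbounded

From the feasible point (-11/24, 79/12), moving in the direction (6, 12) keeps every constraint satisfied while C decreases without bound.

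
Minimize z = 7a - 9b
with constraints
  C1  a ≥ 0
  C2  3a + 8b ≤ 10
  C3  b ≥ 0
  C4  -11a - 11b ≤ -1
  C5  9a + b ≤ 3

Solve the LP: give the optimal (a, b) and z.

a = 0, b = 5/4, minimum z = -45/4

Vertices and z = 7a - 9b:
  (0, 5/4) → z = -45/4
  (0, 1/11) → z = -9/11
  (14/69, 27/23) → z = -631/69
  (1/11, 0) → z = 7/11
  (1/3, 0) → z = 7/3

The binding constraints are a = 0 and 3a + 8b = 10.
Solving simultaneously gives a = 0, b = 5/4.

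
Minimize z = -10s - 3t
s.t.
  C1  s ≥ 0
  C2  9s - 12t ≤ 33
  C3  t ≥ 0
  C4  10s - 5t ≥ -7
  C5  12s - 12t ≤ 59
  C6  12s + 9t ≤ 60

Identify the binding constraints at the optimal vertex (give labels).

C2 and C6

Feasible corners and z = -10s - 3t:
  (0, 0) → z = 0
  (0, 7/5) → z = -21/5
  (11/3, 0) → z = -110/3
  (113/25, 16/25) → z = -1178/25
  (79/50, 114/25) → z = -737/25

The minimum is at (113/25, 16/25). Substituting into each constraint, equality holds for C2 and C6; the remaining constraints have slack.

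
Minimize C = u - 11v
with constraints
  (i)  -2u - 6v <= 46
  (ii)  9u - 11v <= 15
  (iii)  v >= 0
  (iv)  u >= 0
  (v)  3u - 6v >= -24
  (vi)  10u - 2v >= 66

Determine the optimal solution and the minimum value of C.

u = 118/7, v = 87/7, minimum C = -839/7

Vertices and C = u - 11v:
  (118/7, 87/7) → C = -839/7
  (174/23, 111/23) → C = -1047/23
  (74/9, 73/9) → C = -81

The binding constraints are 9u - 11v = 15 and 3u - 6v = -24.
Solving simultaneously gives u = 118/7, v = 87/7.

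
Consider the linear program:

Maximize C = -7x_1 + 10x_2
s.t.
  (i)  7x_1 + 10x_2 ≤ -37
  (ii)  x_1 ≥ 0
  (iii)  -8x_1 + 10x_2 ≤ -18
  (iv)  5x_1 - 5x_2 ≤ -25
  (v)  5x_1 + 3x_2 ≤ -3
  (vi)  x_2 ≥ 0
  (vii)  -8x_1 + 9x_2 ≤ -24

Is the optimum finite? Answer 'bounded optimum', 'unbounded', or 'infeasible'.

infeasible

The boundaries x_2 = 0 and -8x_1 + 9x_2 = -24 meet at (3, 0), but that point violates 7x_1 + 10x_2 ≤ -37. Every candidate vertex is excluded by some other constraint, so the feasible region is empty.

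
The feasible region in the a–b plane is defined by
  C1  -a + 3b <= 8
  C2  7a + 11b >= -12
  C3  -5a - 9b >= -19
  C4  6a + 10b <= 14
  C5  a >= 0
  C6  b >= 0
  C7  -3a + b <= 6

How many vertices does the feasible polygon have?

3

Intersecting each pair of boundary lines and keeping only the points that satisfy every inequality leaves:
  (0, 7/5)
  (7/3, 0)
  (0, 0)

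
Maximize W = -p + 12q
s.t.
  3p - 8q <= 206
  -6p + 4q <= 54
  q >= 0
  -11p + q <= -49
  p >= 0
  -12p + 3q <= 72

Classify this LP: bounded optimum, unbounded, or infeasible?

From the feasible point (206/3, 0), moving in the direction (4, 6) keeps every constraint satisfied while W increases without bound.

unbounded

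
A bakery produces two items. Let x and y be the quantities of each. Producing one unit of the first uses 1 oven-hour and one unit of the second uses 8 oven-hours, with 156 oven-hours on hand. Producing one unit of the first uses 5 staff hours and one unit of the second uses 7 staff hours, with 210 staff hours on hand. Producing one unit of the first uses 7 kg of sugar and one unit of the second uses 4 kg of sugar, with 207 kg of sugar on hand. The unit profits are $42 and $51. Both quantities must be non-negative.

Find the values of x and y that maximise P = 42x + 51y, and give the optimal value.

x = 21, y = 15, maximum P = 1647

Feasible corners and P = 42x + 51y:
  (0, 0) → P = 0
  (0, 39/2) → P = 1989/2
  (207/7, 0) → P = 1242
  (196/11, 190/11) → P = 17922/11
  (21, 15) → P = 1647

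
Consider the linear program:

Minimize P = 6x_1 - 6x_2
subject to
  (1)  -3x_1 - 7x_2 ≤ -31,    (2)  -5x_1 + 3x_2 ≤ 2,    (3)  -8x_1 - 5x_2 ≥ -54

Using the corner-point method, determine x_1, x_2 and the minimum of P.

x_1 = 152/49, x_2 = 286/49, minimum P = -804/49

The optimum lies where -5x_1 + 3x_2 = 2 and -8x_1 - 5x_2 = -54.
Solving simultaneously gives x_1 = 152/49, x_2 = 286/49.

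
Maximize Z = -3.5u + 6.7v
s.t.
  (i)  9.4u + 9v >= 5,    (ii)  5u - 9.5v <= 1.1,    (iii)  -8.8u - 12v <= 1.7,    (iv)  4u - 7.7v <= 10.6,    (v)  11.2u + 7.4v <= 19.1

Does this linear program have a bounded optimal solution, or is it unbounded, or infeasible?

From the feasible point (574/1343, 733/6715), moving in the direction (-7.4, 11.2) keeps every constraint satisfied while Z increases without bound.

unbounded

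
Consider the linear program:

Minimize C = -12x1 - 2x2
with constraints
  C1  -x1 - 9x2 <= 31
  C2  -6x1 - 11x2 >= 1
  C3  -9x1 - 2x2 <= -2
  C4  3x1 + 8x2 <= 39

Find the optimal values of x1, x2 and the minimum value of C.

Corner points and C = -12x1 - 2x2:
  (332/43, -185/43) → C = -3614/43
  (80/79, -281/79) → C = -398/79
  (8/29, -7/29) → C = -82/29

x1 = 332/43, x2 = -185/43, minimum C = -3614/43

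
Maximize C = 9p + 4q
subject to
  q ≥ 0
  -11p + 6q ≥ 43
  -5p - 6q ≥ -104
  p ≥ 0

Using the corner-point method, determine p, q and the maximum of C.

p = 61/16, q = 453/32, maximum C = 1455/16

Extreme points and C = 9p + 4q:
  (61/16, 453/32) → C = 1455/16
  (0, 43/6) → C = 86/3
  (0, 52/3) → C = 208/3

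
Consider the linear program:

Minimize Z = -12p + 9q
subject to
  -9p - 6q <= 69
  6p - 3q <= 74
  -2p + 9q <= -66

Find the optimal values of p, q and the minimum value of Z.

p = 79/21, q = -120/7, minimum Z = -1396/7

Corner points and Z = -12p + 9q:
  (79/21, -120/7) → Z = -1396/7
  (-75/31, -244/31) → Z = -1296/31
  (39/4, -31/6) → Z = -327/2

The binding constraints are -9p - 6q = 69 and 6p - 3q = 74.
Solving simultaneously gives p = 79/21, q = -120/7.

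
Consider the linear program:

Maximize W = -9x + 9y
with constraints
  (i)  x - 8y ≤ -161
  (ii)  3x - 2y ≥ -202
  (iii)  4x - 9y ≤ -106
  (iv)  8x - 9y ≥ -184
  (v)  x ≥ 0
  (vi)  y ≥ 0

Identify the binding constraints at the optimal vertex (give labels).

Feasible corners and W = -9x + 9y:
  (601/23, 538/23) → W = -567/23
  (0, 161/8) → W = 1449/8
  (0, 184/9) → W = 184
The feasible region is unbounded (it extends along (9, 8), (9, 4)), but W strictly decreases along every unbounded feasible direction, so there is no improving ray and the maximum is attained at a vertex.

The maximum is at (0, 184/9). Substituting into each constraint, equality holds for (iv) and (v); the remaining constraints have slack.

(iv) and (v)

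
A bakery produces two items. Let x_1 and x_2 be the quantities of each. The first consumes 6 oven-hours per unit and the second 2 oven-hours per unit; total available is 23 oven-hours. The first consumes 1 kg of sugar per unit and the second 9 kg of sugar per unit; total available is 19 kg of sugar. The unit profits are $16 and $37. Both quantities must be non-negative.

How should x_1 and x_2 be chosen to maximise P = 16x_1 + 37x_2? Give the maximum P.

Vertices and P = 16x_1 + 37x_2:
  (0, 0) → P = 0
  (0, 19/9) → P = 703/9
  (23/6, 0) → P = 184/3
  (13/4, 7/4) → P = 467/4

At the optimal vertex, 6x_1 + 2x_2 = 23 and x_1 + 9x_2 = 19.
Solving simultaneously gives x_1 = 13/4, x_2 = 7/4.

x_1 = 13/4, x_2 = 7/4, maximum P = 467/4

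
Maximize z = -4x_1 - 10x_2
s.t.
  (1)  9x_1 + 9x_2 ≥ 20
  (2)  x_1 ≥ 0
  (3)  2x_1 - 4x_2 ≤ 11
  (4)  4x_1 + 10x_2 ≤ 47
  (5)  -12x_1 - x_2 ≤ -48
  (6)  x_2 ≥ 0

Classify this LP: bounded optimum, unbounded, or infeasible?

Extreme points and z = -4x_1 - 10x_2:
  (149/18, 25/18) → z = -47
  (11/2, 0) → z = -22
  (433/116, 93/29) → z = -47
  (4, 0) → z = -16
The feasible region has finitely many vertices and no improving ray; the maximum is -16 at (4, 0).

bounded optimum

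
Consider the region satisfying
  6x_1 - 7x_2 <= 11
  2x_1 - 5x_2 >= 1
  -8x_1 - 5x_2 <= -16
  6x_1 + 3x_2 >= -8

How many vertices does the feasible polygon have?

3

The feasible vertices (each the meet of two boundaries and inside every other half-plane) are:
  (3, 1)
  (167/86, 4/43)
  (17/10, 12/25)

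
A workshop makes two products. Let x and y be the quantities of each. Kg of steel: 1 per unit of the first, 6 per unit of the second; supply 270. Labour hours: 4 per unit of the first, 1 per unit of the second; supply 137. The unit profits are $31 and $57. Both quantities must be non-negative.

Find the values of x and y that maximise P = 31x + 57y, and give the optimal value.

x = 24, y = 41, maximum P = 3081

Extreme points and P = 31x + 57y:
  (0, 0) → P = 0
  (0, 45) → P = 2565
  (137/4, 0) → P = 4247/4
  (24, 41) → P = 3081

The binding constraints are x + 6y = 270 and 4x + y = 137.
Solving simultaneously gives x = 24, y = 41.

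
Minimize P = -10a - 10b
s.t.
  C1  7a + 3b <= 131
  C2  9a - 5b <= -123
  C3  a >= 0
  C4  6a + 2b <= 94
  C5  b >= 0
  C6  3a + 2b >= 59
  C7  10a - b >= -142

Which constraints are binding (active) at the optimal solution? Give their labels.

C1 and C3

Corner points and P = -10a - 10b:
  (143/31, 1020/31) → P = -11630/31
  (0, 131/3) → P = -1310/3
  (49/33, 300/11) → P = -9490/33
  (0, 59/2) → P = -295

The minimum is at (0, 131/3). Substituting into each constraint, equality holds for C1 and C3; the remaining constraints have slack.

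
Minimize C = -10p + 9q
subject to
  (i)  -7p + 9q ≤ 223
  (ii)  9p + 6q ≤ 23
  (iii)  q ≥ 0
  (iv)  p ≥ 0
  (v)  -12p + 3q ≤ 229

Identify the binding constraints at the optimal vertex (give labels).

(ii) and (iii)

Feasible corners and C = -10p + 9q:
  (23/9, 0) → C = -230/9
  (0, 23/6) → C = 69/2
  (0, 0) → C = 0

The minimum is at (23/9, 0). Substituting into each constraint, equality holds for (ii) and (iii); the remaining constraints have slack.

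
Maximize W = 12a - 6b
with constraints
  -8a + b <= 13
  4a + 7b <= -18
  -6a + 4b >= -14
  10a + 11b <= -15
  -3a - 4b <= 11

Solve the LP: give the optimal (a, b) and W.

The optimum lies where 4a + 7b = -18 and -6a + 4b = -14.
Solving simultaneously gives a = 13/29, b = -82/29.

a = 13/29, b = -82/29, maximum W = 648/29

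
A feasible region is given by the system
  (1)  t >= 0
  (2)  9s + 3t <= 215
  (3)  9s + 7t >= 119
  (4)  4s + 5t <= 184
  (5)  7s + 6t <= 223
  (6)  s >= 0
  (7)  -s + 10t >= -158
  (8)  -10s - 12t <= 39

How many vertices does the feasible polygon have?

6

Intersecting each pair of boundary lines and keeping only the points that satisfy every inequality leaves:
  (215/9, 0)
  (119/9, 0)
  (207/11, 502/33)
  (0, 17)
  (1, 36)
  (0, 184/5)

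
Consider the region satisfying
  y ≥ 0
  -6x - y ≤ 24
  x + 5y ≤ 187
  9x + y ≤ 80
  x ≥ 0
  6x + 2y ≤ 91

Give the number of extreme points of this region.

The feasible vertices (each the meet of two boundaries and inside every other half-plane) are:
  (80/9, 0)
  (0, 0)
  (0, 187/5)
  (81/28, 1031/28)
  (23/4, 113/4)

5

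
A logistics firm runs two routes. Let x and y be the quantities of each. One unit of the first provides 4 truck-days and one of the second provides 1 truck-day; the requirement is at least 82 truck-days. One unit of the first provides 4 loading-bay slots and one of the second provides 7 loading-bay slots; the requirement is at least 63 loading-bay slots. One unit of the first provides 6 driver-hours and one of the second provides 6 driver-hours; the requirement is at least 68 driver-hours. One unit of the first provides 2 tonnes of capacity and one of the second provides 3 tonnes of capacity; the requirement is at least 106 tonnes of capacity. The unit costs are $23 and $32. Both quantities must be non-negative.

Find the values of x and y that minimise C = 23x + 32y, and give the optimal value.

x = 14, y = 26, minimum C = 1154

Vertices and C = 23x + 32y:
  (0, 82) → C = 2624
  (53, 0) → C = 1219
  (14, 26) → C = 1154
The feasible region is unbounded (it extends along (0, 1), (1, 0)), but C strictly increases along every unbounded feasible direction, so there is no improving ray and the minimum is attained at a vertex.

At the optimal vertex, 4x + y = 82 and 2x + 3y = 106.
Solving simultaneously gives x = 14, y = 26.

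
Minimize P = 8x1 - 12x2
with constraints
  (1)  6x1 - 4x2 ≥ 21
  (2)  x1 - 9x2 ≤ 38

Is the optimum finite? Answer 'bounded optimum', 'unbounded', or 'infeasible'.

unbounded

From the feasible point (37/50, -207/50), moving in the direction (4, 6) keeps every constraint satisfied while P decreases without bound.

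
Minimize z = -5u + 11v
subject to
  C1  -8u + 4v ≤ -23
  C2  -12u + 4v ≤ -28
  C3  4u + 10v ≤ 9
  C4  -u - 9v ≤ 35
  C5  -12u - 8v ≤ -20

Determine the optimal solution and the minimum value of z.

u = 431/26, v = -149/26, minimum z = -1897/13

Corner points and z = -5u + 11v:
  (133/48, -5/24) → z = -775/48
  (33/14, -29/28) → z = -649/28
  (431/26, -149/26) → z = -1897/13
  (23/5, -22/5) → z = -357/5

The binding constraints are 4u + 10v = 9 and -u - 9v = 35.
Solving simultaneously gives u = 431/26, v = -149/26.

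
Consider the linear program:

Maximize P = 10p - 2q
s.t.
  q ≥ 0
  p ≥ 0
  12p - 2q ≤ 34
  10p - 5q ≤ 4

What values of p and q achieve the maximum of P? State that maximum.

Feasible corners and P = 10p - 2q:
  (0, 0) → P = 0
  (2/5, 0) → P = 4
  (81/20, 73/10) → P = 259/10
The feasible region is unbounded (it extends along (0, 1), (1, 6)), but P strictly decreases along every unbounded feasible direction, so there is no improving ray and the maximum is attained at a vertex.

The optimum lies where 12p - 2q = 34 and 10p - 5q = 4.
Solving simultaneously gives p = 81/20, q = 73/10.

p = 81/20, q = 73/10, maximum P = 259/10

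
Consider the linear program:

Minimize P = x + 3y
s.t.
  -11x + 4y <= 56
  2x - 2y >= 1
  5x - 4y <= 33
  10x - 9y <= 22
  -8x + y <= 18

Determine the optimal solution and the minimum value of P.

Feasible corners and P = x + 3y:
  (35/2, 17) → P = 137/2
  (-37/14, -22/7) → P = -169/14
  (-92/31, -178/31) → P = -626/31

The optimum lies where 10x - 9y = 22 and -8x + y = 18.
Solving simultaneously gives x = -92/31, y = -178/31.

x = -92/31, y = -178/31, minimum P = -626/31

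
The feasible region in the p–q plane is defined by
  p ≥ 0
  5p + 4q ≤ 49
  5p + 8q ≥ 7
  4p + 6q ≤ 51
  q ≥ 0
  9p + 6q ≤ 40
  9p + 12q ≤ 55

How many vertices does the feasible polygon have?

Intersecting each pair of boundary lines and keeping only the points that satisfy every inequality leaves:
  (0, 7/8)
  (0, 55/12)
  (7/5, 0)
  (40/9, 0)
  (25/9, 5/2)

5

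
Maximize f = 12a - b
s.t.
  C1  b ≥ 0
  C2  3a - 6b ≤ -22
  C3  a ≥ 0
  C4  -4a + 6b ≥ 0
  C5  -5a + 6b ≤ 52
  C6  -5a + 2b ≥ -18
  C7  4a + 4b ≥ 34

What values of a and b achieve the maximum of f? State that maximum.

Vertices and f = 12a - b:
  (19/3, 41/6) → f = 415/6
  (29/9, 95/18) → f = 601/18
  (0, 26/3) → f = -26/3
  (0, 17/2) → f = -17/2
  (53/5, 35/2) → f = 1097/10

The binding constraints are -5a + 6b = 52 and -5a + 2b = -18.
Solving simultaneously gives a = 53/5, b = 35/2.

a = 53/5, b = 35/2, maximum f = 1097/10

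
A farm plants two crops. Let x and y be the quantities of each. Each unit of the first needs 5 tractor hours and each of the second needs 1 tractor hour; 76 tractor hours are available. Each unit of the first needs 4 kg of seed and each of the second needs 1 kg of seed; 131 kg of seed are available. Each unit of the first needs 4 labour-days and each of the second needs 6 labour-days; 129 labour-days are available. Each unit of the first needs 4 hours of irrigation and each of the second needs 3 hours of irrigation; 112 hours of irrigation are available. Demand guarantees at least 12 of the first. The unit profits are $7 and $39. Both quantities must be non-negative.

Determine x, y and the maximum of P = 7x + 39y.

x = 12, y = 27/2, maximum P = 1221/2

Extreme points and P = 7x + 39y:
  (76/5, 0) → P = 532/5
  (12, 0) → P = 84
  (327/26, 341/26) → P = 7794/13
  (12, 27/2) → P = 1221/2

At the optimal vertex, 4x + 6y = 129 and x = 12.
Solving simultaneously gives x = 12, y = 27/2.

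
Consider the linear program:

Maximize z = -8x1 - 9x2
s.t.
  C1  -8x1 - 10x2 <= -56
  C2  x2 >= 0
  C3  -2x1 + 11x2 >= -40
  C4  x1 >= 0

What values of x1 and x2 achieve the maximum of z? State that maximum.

Corner points and z = -8x1 - 9x2:
  (7, 0) → z = -56
  (0, 28/5) → z = -252/5
  (20, 0) → z = -160
The feasible region is unbounded (it extends along (0, 1), (11, 2)), but z strictly decreases along every unbounded feasible direction, so there is no improving ray and the maximum is attained at a vertex.

The optimum lies where -8x1 - 10x2 = -56 and x1 = 0.
Solving simultaneously gives x1 = 0, x2 = 28/5.

x1 = 0, x2 = 28/5, maximum z = -252/5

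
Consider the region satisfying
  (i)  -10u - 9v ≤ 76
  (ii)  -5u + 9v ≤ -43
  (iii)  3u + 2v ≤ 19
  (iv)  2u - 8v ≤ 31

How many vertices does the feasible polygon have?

3

The feasible vertices (each the meet of two boundaries and inside every other half-plane) are:
  (257/37, -34/37)
  (65/22, -69/22)
  (107/14, -55/28)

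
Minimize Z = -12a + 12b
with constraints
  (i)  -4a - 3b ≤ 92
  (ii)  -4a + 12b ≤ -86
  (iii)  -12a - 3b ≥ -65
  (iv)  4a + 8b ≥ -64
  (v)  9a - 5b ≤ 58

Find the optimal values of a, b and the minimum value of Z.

a = 36/23, b = -202/23, minimum Z = -2856/23

Corner points and Z = -12a + 12b:
  (-1, -15/2) → Z = -78
  (133/44, -271/44) → Z = -1212/11
  (36/23, -202/23) → Z = -2856/23

The optimum lies where 4a + 8b = -64 and 9a - 5b = 58.
Solving simultaneously gives a = 36/23, b = -202/23.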